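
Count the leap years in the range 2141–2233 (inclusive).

Years divisible by 4: 2144, 2148, …, 2232 — 23 in all.
Of these, 2200 is divisible by 100 but not 400, so not leap.
Leap years: 23 − 1 = 22.

22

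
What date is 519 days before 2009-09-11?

2008-04-10

Count 519 days before September 11, 2009:
April 2008: 30 − 10 = 20 days remain.
Then 16 full months totalling 488 days.
September 1–11, 2009: 11 days.
Total: 20 + 488 + 11 = 519 days.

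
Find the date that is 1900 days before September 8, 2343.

June 26, 2338

Count 1900 days before September 8, 2343:
June 26, 2338 → June 26, 2339: 365 days.
June 26, 2339 → June 26, 2340: 366 days (2340 is a leap year).
June 26, 2340 → June 26, 2341: 365 days.
June 26, 2341 → June 26, 2342: 365 days.
June 26, 2342 → June 26, 2343: 365 days.
June 2343: 30 − 26 = 4 days remain.
Then July (31), August (31): 31 + 31 = 62 days.
September 1–8, 2343: 8 days.
Residual: 74 days.
Total: 1900 days.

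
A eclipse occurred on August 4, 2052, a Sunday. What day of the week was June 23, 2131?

Saturday

Day-of-year of August 4, 2052: 217.
Day-of-year of June 23, 2131: 174.
2052 has 366 days, so 366 − 217 = 149 days remain in 2052.
Full years 2053–2130: 60 common + 18 leap = 60×365 + 18×366 = 28488 days.
Total: 149 + 28488 + 174 = 28811 days.
28811 mod 7 = 6, so 6 days after Sunday is Saturday.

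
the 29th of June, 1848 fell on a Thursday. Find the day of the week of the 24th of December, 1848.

Sunday

June 1848: 30 − 29 = 1 day remains.
Then July (31), August (31), September (30), October (31), November (30): 31 + 31 + 30 + 31 + 30 = 153 days.
December 1–24, 1848: 24 days.
Total: 1 + 153 + 24 = 178 days.
178 mod 7 = 3, so 3 days after Thursday is Sunday.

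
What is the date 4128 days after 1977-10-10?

1989-01-28

Count 4128 days after October 10, 1977:
Day-of-year of October 10, 1977: 283.
Day-of-year of January 28, 1989: 28.
1977 has 365 days, so 365 − 283 = 82 days remain in 1977.
Full years 1978–1988: 8 common + 3 leap = 8×365 + 3×366 = 4018 days.
Total: 82 + 4018 + 28 = 4128 days.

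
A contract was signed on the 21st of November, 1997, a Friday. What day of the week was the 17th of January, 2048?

Friday

From November 21, 1997 to November 21, 2047: 50 years, of which 12 contain a Feb 29 — 38×365 + 12×366 = 18262 days.
(2000 is a leap year (divisible by 400).)
November 2047: 30 − 21 = 9 days remain.
Then December (31): 31 days.
January 1–17, 2048: 17 days.
Residual: 57 days.
Total: 18319 days.
18319 is a multiple of 7, so the 17th of January, 2048 falls on the same weekday: Friday.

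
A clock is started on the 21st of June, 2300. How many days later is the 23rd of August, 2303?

Day-of-year of June 21, 2300: 172.
Day-of-year of August 23, 2303: 235.
2300 has 365 days, so 365 − 172 = 193 days remain in 2300.
Full years: 2301: 365; 2302: 365. Sum = 730.
Total: 193 + 730 + 235 = 1158 days.

1158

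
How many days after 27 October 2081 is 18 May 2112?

11160

Day-of-year of October 27, 2081: 300.
Day-of-year of May 18, 2112: 139.
2081 has 365 days, so 365 − 300 = 65 days remain in 2081.
Full years 2082–2111: 24 common + 6 leap = 24×365 + 6×366 = 10956 days.
Total: 65 + 10956 + 139 = 11160 days.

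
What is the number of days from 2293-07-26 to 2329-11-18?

13263

From July 26, 2293 to July 26, 2329: 36 years, of which 8 contain a Feb 29 — 28×365 + 8×366 = 13148 days.
(2300 is not a leap year (divisible by 100 but not 400).)
July 2329: 31 − 26 = 5 days remain.
Then August (31), September (30), October (31): 31 + 30 + 31 = 92 days.
November 1–18, 2329: 18 days.
Residual: 115 days.
Total: 13263 days.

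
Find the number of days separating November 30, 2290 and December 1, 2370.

From November 30, 2290 to November 30, 2370: 80 years, of which 19 contain a Feb 29 — 61×365 + 19×366 = 29219 days.
(2300 is not a leap year (divisible by 100 but not 400).)
November 2370: 30 − 30 = 0 days remain.
December 1, 2370: 1 day.
Residual: 1 days.
Total: 29220 days.

29220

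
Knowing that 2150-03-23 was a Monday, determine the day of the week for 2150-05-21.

March 2150: 31 − 23 = 8 days remain.
Then April (30): 30 days.
May 1–21, 2150: 21 days.
Total: 8 + 30 + 21 = 59 days.
59 mod 7 = 3, so 3 days after Monday is Thursday.

Thursday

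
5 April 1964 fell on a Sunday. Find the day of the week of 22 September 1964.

April 1964: 30 − 5 = 25 days remain.
Then May (31), June (30), July (31), August (31): 31 + 30 + 31 + 31 = 123 days.
September 1–22, 1964: 22 days.
Total: 25 + 123 + 22 = 170 days.
170 mod 7 = 2, so 2 days after Sunday is Tuesday.

Tuesday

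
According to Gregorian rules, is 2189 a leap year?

No

2189 is not a leap year.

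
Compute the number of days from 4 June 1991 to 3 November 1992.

518

June 1991: 30 − 4 = 26 days remain.
Then 16 full months totalling 489 days.
November 1–3, 1992: 3 days.
Total: 26 + 489 + 3 = 518 days.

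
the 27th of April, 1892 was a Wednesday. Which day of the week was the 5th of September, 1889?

Thursday

Count forward from the earlier date (September 5, 1889) to the later (April 27, 1892):
Day-of-year of September 5, 1889: 248.
Day-of-year of April 27, 1892: 118.
1889 has 365 days, so 365 − 248 = 117 days remain in 1889.
Full years: 1890: 365; 1891: 365. Sum = 730.
Total: 117 + 730 + 118 = 965 days.
965 mod 7 = 6, so 6 days before Wednesday is Thursday.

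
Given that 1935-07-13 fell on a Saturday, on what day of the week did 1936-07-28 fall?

Tuesday

Day-of-year of July 13, 1935: 194.
Day-of-year of July 28, 1936: 210.
1935 has 365 days, so 365 − 194 = 171 days remain in 1935.
Total: 171 + 210 = 381 days.
381 mod 7 = 3, so 3 days after Saturday is Tuesday.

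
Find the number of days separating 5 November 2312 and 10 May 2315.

916

November 5, 2312 → November 5, 2313: 365 days.
November 5, 2313 → November 5, 2314: 365 days.
November 2314: 30 − 5 = 25 days remain.
Then December (31), January (31), February 2315 (28), March (31), April (30): 31 + 31 + 28 + 31 + 30 = 151 days.
May 1–10, 2315: 10 days.
Residual: 186 days.
Total: 916 days.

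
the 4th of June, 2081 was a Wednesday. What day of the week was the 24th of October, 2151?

From June 4, 2081 to June 4, 2151: 70 years, of which 16 contain a Feb 29 — 54×365 + 16×366 = 25566 days.
(2100 is not a leap year (divisible by 100 but not 400).)
June 2151: 30 − 4 = 26 days remain.
Then July (31), August (31), September (30): 31 + 31 + 30 = 92 days.
October 1–24, 2151: 24 days.
Residual: 142 days.
Total: 25708 days.
25708 mod 7 = 4, so 4 days after Wednesday is Sunday.

Sunday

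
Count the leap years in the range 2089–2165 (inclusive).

18

Years divisible by 4: 2092, 2096, …, 2164 — 19 in all.
Of these, 2100 is divisible by 100 but not 400, so not leap.
Leap years: 19 − 1 = 18.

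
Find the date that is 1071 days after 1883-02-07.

1886-01-13

Count 1071 days after February 7, 1883:
Day-of-year of February 7, 1883: 38.
Day-of-year of January 13, 1886: 13.
1883 has 365 days, so 365 − 38 = 327 days remain in 1883.
Full years: 1884: 366; 1885: 365. Sum = 731.
Total: 327 + 731 + 13 = 1071 days.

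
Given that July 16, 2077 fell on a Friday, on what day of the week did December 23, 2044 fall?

Friday

Count forward from the earlier date (December 23, 2044) to the later (July 16, 2077):
From December 23, 2044 to December 23, 2076: 32 years, of which 8 contain a Feb 29 — 24×365 + 8×366 = 11688 days.
December 2076: 31 − 23 = 8 days remain.
Then January (31), February 2077 (28), March (31), April (30), May (31), June (30): 31 + 28 + 31 + 30 + 31 + 30 = 181 days.
July 1–16, 2077: 16 days.
Residual: 205 days.
Total: 11893 days.
11893 is a multiple of 7, so December 23, 2044 falls on the same weekday: Friday.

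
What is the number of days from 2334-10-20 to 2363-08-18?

From October 20, 2334 to October 20, 2362: 28 years, of which 7 contain a Feb 29 — 21×365 + 7×366 = 10227 days.
October 2362: 31 − 20 = 11 days remain.
Then 9 full months totalling 273 days.
August 1–18, 2363: 18 days.
Residual: 302 days.
Total: 10529 days.

10529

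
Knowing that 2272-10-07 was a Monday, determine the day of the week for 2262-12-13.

Count forward from the earlier date (December 13, 2262) to the later (October 7, 2272):
Day-of-year of December 13, 2262: 347.
Day-of-year of October 7, 2272: 281.
2262 has 365 days, so 365 − 347 = 18 days remain in 2262.
Full years 2263–2271: 7 common + 2 leap = 7×365 + 2×366 = 3287 days.
Total: 18 + 3287 + 281 = 3586 days.
3586 mod 7 = 2, so 2 days before Monday is Saturday.

Saturday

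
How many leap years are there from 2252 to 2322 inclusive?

17

Years divisible by 4: 2252, 2256, …, 2320 — 18 in all.
Of these, 2300 is divisible by 100 but not 400, so not leap.
Leap years: 18 − 1 = 17.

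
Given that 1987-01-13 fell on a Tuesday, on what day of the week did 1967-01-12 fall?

Count forward from the earlier date (January 12, 1967) to the later (January 13, 1987):
From January 12, 1967 to January 12, 1987: 20 years, of which 5 contain a Feb 29 — 15×365 + 5×366 = 7305 days.
Within January 1987: 13 − 12 = 1 day.
Total: 7306 days.
7306 mod 7 = 5, so 5 days before Tuesday is Thursday.

Thursday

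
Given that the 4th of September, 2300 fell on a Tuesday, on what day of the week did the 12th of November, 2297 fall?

Count forward from the earlier date (November 12, 2297) to the later (September 4, 2300):
November 12, 2297 → November 12, 2298: 365 days.
November 12, 2298 → November 12, 2299: 365 days.
November 2299: 30 − 12 = 18 days remain.
Then 9 full months totalling 274 days.
September 1–4, 2300: 4 days.
Residual: 296 days.
Total: 1026 days.
1026 mod 7 = 4, so 4 days before Tuesday is Friday.

Friday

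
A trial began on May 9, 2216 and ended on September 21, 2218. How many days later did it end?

865

May 2216: 31 − 9 = 22 days remain.
Then 27 full months totalling 822 days.
September 1–21, 2218: 21 days.
Total: 22 + 822 + 21 = 865 days.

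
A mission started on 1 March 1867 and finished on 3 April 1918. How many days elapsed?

18660

Day-of-year of March 1, 1867: 60.
Day-of-year of April 3, 1918: 93.
1867 has 365 days, so 365 − 60 = 305 days remain in 1867.
Full years 1868–1917: 38 common + 12 leap = 38×365 + 12×366 = 18262 days.
Total: 305 + 18262 + 93 = 18660 days.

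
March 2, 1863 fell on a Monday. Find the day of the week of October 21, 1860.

Count forward from the earlier date (October 21, 1860) to the later (March 2, 1863):
Day-of-year of October 21, 1860: 295.
Day-of-year of March 2, 1863: 61.
1860 has 366 days, so 366 − 295 = 71 days remain in 1860.
Full years: 1861: 365; 1862: 365. Sum = 730.
Total: 71 + 730 + 61 = 862 days.
862 mod 7 = 1, so 1 day before Monday is Sunday.

Sunday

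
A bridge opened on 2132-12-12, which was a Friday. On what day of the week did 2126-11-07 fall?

Count forward from the earlier date (November 7, 2126) to the later (December 12, 2132):
November 7, 2126 → November 7, 2127: 365 days.
November 7, 2127 → November 7, 2128: 366 days (2128 is a leap year).
November 7, 2128 → November 7, 2129: 365 days.
November 7, 2129 → November 7, 2130: 365 days.
November 7, 2130 → November 7, 2131: 365 days.
November 7, 2131 → November 7, 2132: 366 days (2132 is a leap year).
November 2132: 30 − 7 = 23 days remain.
December 1–12, 2132: 12 days.
Residual: 35 days.
Total: 2227 days.
2227 mod 7 = 1, so 1 day before Friday is Thursday.

Thursday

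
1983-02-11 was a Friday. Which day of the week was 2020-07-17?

Friday

From February 11, 1983 to February 11, 2020: 37 years, of which 9 contain a Feb 29 — 28×365 + 9×366 = 13514 days.
(2000 is a leap year (divisible by 400).)
February 2020: 29 − 11 = 18 days remain (2020 is a leap year, so February has 29 days).
Then March (31), April (30), May (31), June (30): 31 + 30 + 31 + 30 = 122 days.
July 1–17, 2020: 17 days.
Residual: 157 days.
Total: 13671 days.
13671 is a multiple of 7, so 2020-07-17 falls on the same weekday: Friday.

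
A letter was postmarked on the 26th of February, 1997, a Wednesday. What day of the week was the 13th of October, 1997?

Monday

February 1997: 28 − 26 = 2 days remain (1997 is not a leap year, so February has 28 days).
Then March (31), April (30), May (31), June (30), July (31), August (31), September (30): 31 + 30 + 31 + 30 + 31 + 31 + 30 = 214 days.
October 1–13, 1997: 13 days.
Total: 2 + 214 + 13 = 229 days.
229 mod 7 = 5, so 5 days after Wednesday is Monday.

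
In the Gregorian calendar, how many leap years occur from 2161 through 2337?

42

Years divisible by 4: 2164, 2168, …, 2336 — 44 in all.
Of these, 2200, 2300 are divisible by 100 but not 400, so not leap.
Leap years: 44 − 2 = 42.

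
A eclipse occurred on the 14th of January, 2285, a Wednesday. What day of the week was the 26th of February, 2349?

From January 14, 2285 to January 14, 2349: 64 years, of which 15 contain a Feb 29 — 49×365 + 15×366 = 23375 days.
(2300 is not a leap year (divisible by 100 but not 400).)
January 2349: 31 − 14 = 17 days remain.
February 1–26, 2349: 26 days (2349 is not a leap year).
Residual: 43 days.
Total: 23418 days.
23418 mod 7 = 3, so 3 days after Wednesday is Saturday.

Saturday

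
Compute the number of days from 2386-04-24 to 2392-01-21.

2098

April 24, 2386 → April 24, 2387: 365 days.
April 24, 2387 → April 24, 2388: 366 days (2388 is a leap year).
April 24, 2388 → April 24, 2389: 365 days.
April 24, 2389 → April 24, 2390: 365 days.
April 24, 2390 → April 24, 2391: 365 days.
April 2391: 30 − 24 = 6 days remain.
Then May (31), June (30), July (31), August (31), September (30), October (31), November (30), December (31): 31 + 30 + 31 + 31 + 30 + 31 + 30 + 31 = 245 days.
January 1–21, 2392: 21 days.
Residual: 272 days.
Total: 2098 days.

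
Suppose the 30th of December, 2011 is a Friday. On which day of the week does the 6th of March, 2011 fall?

Sunday

Count forward from the earlier date (March 6, 2011) to the later (December 30, 2011):
March 2011: 31 − 6 = 25 days remain.
Then April (30), May (31), June (30), July (31), August (31), September (30), October (31), November (30): 30 + 31 + 30 + 31 + 31 + 30 + 31 + 30 = 244 days.
December 1–30, 2011: 30 days.
Total: 25 + 244 + 30 = 299 days.
299 mod 7 = 5, so 5 days before Friday is Sunday.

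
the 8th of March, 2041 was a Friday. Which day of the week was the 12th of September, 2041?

March 2041: 31 − 8 = 23 days remain.
Then April (30), May (31), June (30), July (31), August (31): 30 + 31 + 30 + 31 + 31 = 153 days.
September 1–12, 2041: 12 days.
Total: 23 + 153 + 12 = 188 days.
188 mod 7 = 6, so 6 days after Friday is Thursday.

Thursday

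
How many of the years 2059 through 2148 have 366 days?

Years divisible by 4: 2060, 2064, …, 2148 — 23 in all.
Of these, 2100 is divisible by 100 but not 400, so not leap.
Leap years: 23 − 1 = 22.

22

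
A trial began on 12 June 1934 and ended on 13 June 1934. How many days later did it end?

1

Within June 1934: 13 − 12 = 1 day.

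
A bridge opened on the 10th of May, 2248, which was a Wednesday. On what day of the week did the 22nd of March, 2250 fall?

Friday

Day-of-year of May 10, 2248: 131.
Day-of-year of March 22, 2250: 81.
2248 has 366 days, so 366 − 131 = 235 days remain in 2248.
Full years: 2249: 365. Sum = 365.
Total: 235 + 365 + 81 = 681 days.
681 mod 7 = 2, so 2 days after Wednesday is Friday.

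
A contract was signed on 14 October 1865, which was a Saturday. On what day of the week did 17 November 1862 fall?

Count forward from the earlier date (November 17, 1862) to the later (October 14, 1865):
Day-of-year of November 17, 1862: 321.
Day-of-year of October 14, 1865: 287.
1862 has 365 days, so 365 − 321 = 44 days remain in 1862.
Full years: 1863: 365; 1864: 366. Sum = 731.
Total: 44 + 731 + 287 = 1062 days.
1062 mod 7 = 5, so 5 days before Saturday is Monday.

Monday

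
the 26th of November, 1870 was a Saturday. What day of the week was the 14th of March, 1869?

Count forward from the earlier date (March 14, 1869) to the later (November 26, 1870):
Day-of-year of March 14, 1869: 73.
Day-of-year of November 26, 1870: 330.
1869 has 365 days, so 365 − 73 = 292 days remain in 1869.
Total: 292 + 330 = 622 days.
622 mod 7 = 6, so 6 days before Saturday is Sunday.

Sunday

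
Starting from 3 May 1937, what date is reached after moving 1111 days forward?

18 May 1940

Count 1111 days after May 3, 1937:
Day-of-year of May 3, 1937: 123.
Day-of-year of May 18, 1940: 139.
1937 has 365 days, so 365 − 123 = 242 days remain in 1937.
Full years: 1938: 365; 1939: 365. Sum = 730.
Total: 242 + 730 + 139 = 1111 days.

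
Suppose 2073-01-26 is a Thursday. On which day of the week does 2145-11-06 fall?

From January 26, 2073 to January 26, 2145: 72 years, of which 17 contain a Feb 29 — 55×365 + 17×366 = 26297 days.
(2100 is not a leap year (divisible by 100 but not 400).)
January 2145: 31 − 26 = 5 days remain.
Then 9 full months totalling 273 days.
November 1–6, 2145: 6 days.
Residual: 284 days.
Total: 26581 days.
26581 mod 7 = 2, so 2 days after Thursday is Saturday.

Saturday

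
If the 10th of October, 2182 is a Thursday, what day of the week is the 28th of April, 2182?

Count forward from the earlier date (April 28, 2182) to the later (October 10, 2182):
April 2182: 30 − 28 = 2 days remain.
Then May (31), June (30), July (31), August (31), September (30): 31 + 30 + 31 + 31 + 30 = 153 days.
October 1–10, 2182: 10 days.
Total: 2 + 153 + 10 = 165 days.
165 mod 7 = 4, so 4 days before Thursday is Sunday.

Sunday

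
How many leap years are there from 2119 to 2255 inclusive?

33

Years divisible by 4: 2120, 2124, …, 2252 — 34 in all.
Of these, 2200 is divisible by 100 but not 400, so not leap.
Leap years: 34 − 1 = 33.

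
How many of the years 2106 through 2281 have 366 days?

43

Years divisible by 4: 2108, 2112, …, 2280 — 44 in all.
Of these, 2200 is divisible by 100 but not 400, so not leap.
Leap years: 44 − 1 = 43.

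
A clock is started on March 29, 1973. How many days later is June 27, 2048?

From March 29, 1973 to March 29, 2048: 75 years, of which 19 contain a Feb 29 — 56×365 + 19×366 = 27394 days.
(2000 is a leap year (divisible by 400).)
March 2048: 31 − 29 = 2 days remain.
Then April (30), May (31): 30 + 31 = 61 days.
June 1–27, 2048: 27 days.
Residual: 90 days.
Total: 27484 days.

27484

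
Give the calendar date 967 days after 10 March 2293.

2 November 2295

Count 967 days after March 10, 2293:
March 10, 2293 → March 10, 2294: 365 days.
March 10, 2294 → March 10, 2295: 365 days.
March 2295: 31 − 10 = 21 days remain.
Then April (30), May (31), June (30), July (31), August (31), September (30), October (31): 30 + 31 + 30 + 31 + 31 + 30 + 31 = 214 days.
November 1–2, 2295: 2 days.
Residual: 237 days.
Total: 967 days.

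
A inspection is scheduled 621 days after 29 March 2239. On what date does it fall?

9 December 2240

Count 621 days after March 29, 2239:
Day-of-year of March 29, 2239: 88.
Day-of-year of December 9, 2240: 344.
2239 has 365 days, so 365 − 88 = 277 days remain in 2239.
Total: 277 + 344 = 621 days.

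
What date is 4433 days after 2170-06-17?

2182-08-06

Count 4433 days after June 17, 2170:
From June 17, 2170 to June 17, 2182: 12 years, of which 3 contain a Feb 29 — 9×365 + 3×366 = 4383 days.
June 2182: 30 − 17 = 13 days remain.
Then July (31): 31 days.
August 1–6, 2182: 6 days.
Residual: 50 days.
Total: 4433 days.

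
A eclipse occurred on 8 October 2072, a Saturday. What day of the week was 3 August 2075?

October 8, 2072 → October 8, 2073: 365 days.
October 8, 2073 → October 8, 2074: 365 days.
October 2074: 31 − 8 = 23 days remain.
Then 9 full months totalling 273 days.
August 1–3, 2075: 3 days.
Residual: 299 days.
Total: 1029 days.
1029 is a multiple of 7, so 3 August 2075 falls on the same weekday: Saturday.

Saturday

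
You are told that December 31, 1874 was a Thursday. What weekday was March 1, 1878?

Friday

December 31, 1874 → December 31, 1875: 365 days.
December 31, 1875 → December 31, 1876: 366 days (1876 is a leap year).
December 31, 1876 → December 31, 1877: 365 days.
December 1877: 31 − 31 = 0 days remain.
Then January (31), February 1878 (28): 31 + 28 = 59 days.
March 1, 1878: 1 day.
Residual: 60 days.
Total: 1156 days.
1156 mod 7 = 1, so 1 day after Thursday is Friday.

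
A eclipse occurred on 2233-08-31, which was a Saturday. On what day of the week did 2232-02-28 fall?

Tuesday

Count forward from the earlier date (February 28, 2232) to the later (August 31, 2233):
February 28, 2232 → February 28, 2233: 366 days (2232 is a leap year).
February 2233: 28 − 28 = 0 days remain (2233 is not a leap year, so February has 28 days).
Then March (31), April (30), May (31), June (30), July (31): 31 + 30 + 31 + 30 + 31 = 153 days.
August 1–31, 2233: 31 days.
Residual: 184 days.
Total: 550 days.
550 mod 7 = 4, so 4 days before Saturday is Tuesday.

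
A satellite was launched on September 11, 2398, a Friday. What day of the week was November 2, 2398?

September 2398: 30 − 11 = 19 days remain.
Then October (31): 31 days.
November 1–2, 2398: 2 days.
Total: 19 + 31 + 2 = 52 days.
52 mod 7 = 3, so 3 days after Friday is Monday.

Monday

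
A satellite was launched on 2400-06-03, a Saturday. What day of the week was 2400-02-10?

Count forward from the earlier date (February 10, 2400) to the later (June 3, 2400):
February 2400: 29 − 10 = 19 days remain (2400 is a leap year (divisible by 400), so February has 29 days).
Then March (31), April (30), May (31): 31 + 30 + 31 = 92 days.
June 1–3, 2400: 3 days.
Total: 19 + 92 + 3 = 114 days.
114 mod 7 = 2, so 2 days before Saturday is Thursday.

Thursday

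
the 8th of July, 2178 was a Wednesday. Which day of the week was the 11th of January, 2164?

Count forward from the earlier date (January 11, 2164) to the later (July 8, 2178):
Day-of-year of January 11, 2164: 11.
Day-of-year of July 8, 2178: 189.
2164 has 366 days, so 366 − 11 = 355 days remain in 2164.
Full years 2165–2177: 10 common + 3 leap = 10×365 + 3×366 = 4748 days.
Total: 355 + 4748 + 189 = 5292 days.
5292 is a multiple of 7, so the 11th of January, 2164 falls on the same weekday: Wednesday.

Wednesday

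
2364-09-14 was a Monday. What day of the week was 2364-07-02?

Thursday

Count forward from the earlier date (July 2, 2364) to the later (September 14, 2364):
July 2364: 31 − 2 = 29 days remain.
Then August (31): 31 days.
September 1–14, 2364: 14 days.
Total: 29 + 31 + 14 = 74 days.
74 mod 7 = 4, so 4 days before Monday is Thursday.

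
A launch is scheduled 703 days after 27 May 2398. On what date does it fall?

29 April 2400

Count 703 days after May 27, 2398:
Day-of-year of May 27, 2398: 147.
Day-of-year of April 29, 2400: 120.
2398 has 365 days, so 365 − 147 = 218 days remain in 2398.
Full years: 2399: 365. Sum = 365.
Total: 218 + 365 + 120 = 703 days.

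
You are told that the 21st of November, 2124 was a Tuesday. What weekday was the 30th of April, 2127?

Wednesday

Day-of-year of November 21, 2124: 326.
Day-of-year of April 30, 2127: 120.
2124 has 366 days, so 366 − 326 = 40 days remain in 2124.
Full years: 2125: 365; 2126: 365. Sum = 730.
Total: 40 + 730 + 120 = 890 days.
890 mod 7 = 1, so 1 day after Tuesday is Wednesday.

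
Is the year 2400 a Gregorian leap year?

2400 is a leap year (divisible by 400).

Yes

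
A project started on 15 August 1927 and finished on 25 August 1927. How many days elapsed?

10

Within August 1927: 25 − 15 = 10 days.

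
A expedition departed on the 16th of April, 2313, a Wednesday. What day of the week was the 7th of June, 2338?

From April 16, 2313 to April 16, 2338: 25 years, of which 6 contain a Feb 29 — 19×365 + 6×366 = 9131 days.
April 2338: 30 − 16 = 14 days remain.
Then May (31): 31 days.
June 1–7, 2338: 7 days.
Residual: 52 days.
Total: 9183 days.
9183 mod 7 = 6, so 6 days after Wednesday is Tuesday.

Tuesday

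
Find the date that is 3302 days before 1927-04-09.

1918-03-25

Count 3302 days before April 9, 1927:
From March 25, 1918 to March 25, 1927: 9 years, of which 2 contain a Feb 29 — 7×365 + 2×366 = 3287 days.
March 1927: 31 − 25 = 6 days remain.
April 1–9, 1927: 9 days.
Residual: 15 days.
Total: 3302 days.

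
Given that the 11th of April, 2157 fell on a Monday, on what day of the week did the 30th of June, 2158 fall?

April 11, 2157 → April 11, 2158: 365 days.
April 2158: 30 − 11 = 19 days remain.
Then May (31): 31 days.
June 1–30, 2158: 30 days.
Residual: 80 days.
Total: 445 days.
445 mod 7 = 4, so 4 days after Monday is Friday.

Friday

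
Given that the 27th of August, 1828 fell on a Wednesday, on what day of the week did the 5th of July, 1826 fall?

Count forward from the earlier date (July 5, 1826) to the later (August 27, 1828):
July 5, 1826 → July 5, 1827: 365 days.
July 5, 1827 → July 5, 1828: 366 days (1828 is a leap year).
July 1828: 31 − 5 = 26 days remain.
August 1–27, 1828: 27 days.
Residual: 53 days.
Total: 784 days.
784 is a multiple of 7, so the 5th of July, 1826 falls on the same weekday: Wednesday.

Wednesday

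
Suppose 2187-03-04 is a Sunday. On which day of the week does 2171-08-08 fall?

Thursday

Count forward from the earlier date (August 8, 2171) to the later (March 4, 2187):
From August 8, 2171 to August 8, 2186: 15 years, of which 4 contain a Feb 29 — 11×365 + 4×366 = 5479 days.
August 2186: 31 − 8 = 23 days remain.
Then September (30), October (31), November (30), December (31), January (31), February 2187 (28): 30 + 31 + 30 + 31 + 31 + 28 = 181 days.
March 1–4, 2187: 4 days.
Residual: 208 days.
Total: 5687 days.
5687 mod 7 = 3, so 3 days before Sunday is Thursday.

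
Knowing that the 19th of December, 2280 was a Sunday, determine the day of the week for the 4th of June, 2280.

Friday

Count forward from the earlier date (June 4, 2280) to the later (December 19, 2280):
June 2280: 30 − 4 = 26 days remain.
Then July (31), August (31), September (30), October (31), November (30): 31 + 31 + 30 + 31 + 30 = 153 days.
December 1–19, 2280: 19 days.
Total: 26 + 153 + 19 = 198 days.
198 mod 7 = 2, so 2 days before Sunday is Friday.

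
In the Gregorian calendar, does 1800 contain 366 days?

No

1800 is not a leap year (divisible by 100 but not 400).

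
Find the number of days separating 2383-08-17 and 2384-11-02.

443

Day-of-year of August 17, 2383: 229.
Day-of-year of November 2, 2384: 307.
2383 has 365 days, so 365 − 229 = 136 days remain in 2383.
Total: 136 + 307 = 443 days.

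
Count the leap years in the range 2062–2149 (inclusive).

21

Years divisible by 4: 2064, 2068, …, 2148 — 22 in all.
Of these, 2100 is divisible by 100 but not 400, so not leap.
Leap years: 22 − 1 = 21.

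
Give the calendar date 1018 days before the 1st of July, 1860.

the 17th of September, 1857

Count 1018 days before July 1, 1860:
Day-of-year of September 17, 1857: 260.
Day-of-year of July 1, 1860: 183.
1857 has 365 days, so 365 − 260 = 105 days remain in 1857.
Full years: 1858: 365; 1859: 365. Sum = 730.
Total: 105 + 730 + 183 = 1018 days.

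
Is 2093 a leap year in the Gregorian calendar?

No

2093 is not a leap year.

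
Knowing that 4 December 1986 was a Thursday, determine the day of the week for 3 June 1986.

Count forward from the earlier date (June 3, 1986) to the later (December 4, 1986):
June 1986: 30 − 3 = 27 days remain.
Then July (31), August (31), September (30), October (31), November (30): 31 + 31 + 30 + 31 + 30 = 153 days.
December 1–4, 1986: 4 days.
Total: 27 + 153 + 4 = 184 days.
184 mod 7 = 2, so 2 days before Thursday is Tuesday.

Tuesday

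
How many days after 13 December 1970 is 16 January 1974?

Day-of-year of December 13, 1970: 347.
Day-of-year of January 16, 1974: 16.
1970 has 365 days, so 365 − 347 = 18 days remain in 1970.
Full years: 1971: 365; 1972: 366; 1973: 365. Sum = 1096.
Total: 18 + 1096 + 16 = 1130 days.

1130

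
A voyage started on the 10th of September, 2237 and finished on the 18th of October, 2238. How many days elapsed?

403

September 10, 2237 → September 10, 2238: 365 days.
September 2238: 30 − 10 = 20 days remain.
October 1–18, 2238: 18 days.
Residual: 38 days.
Total: 403 days.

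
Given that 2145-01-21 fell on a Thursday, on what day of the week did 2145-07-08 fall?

Thursday

January 2145: 31 − 21 = 10 days remain.
Then February 2145 (28), March (31), April (30), May (31), June (30): 28 + 31 + 30 + 31 + 30 = 150 days.
July 1–8, 2145: 8 days.
Total: 10 + 150 + 8 = 168 days.
168 is a multiple of 7, so 2145-07-08 falls on the same weekday: Thursday.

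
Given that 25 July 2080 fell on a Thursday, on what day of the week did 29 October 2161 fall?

Thursday

From July 25, 2080 to July 25, 2161: 81 years, of which 19 contain a Feb 29 — 62×365 + 19×366 = 29584 days.
(2100 is not a leap year (divisible by 100 but not 400).)
July 2161: 31 − 25 = 6 days remain.
Then August (31), September (30): 31 + 30 = 61 days.
October 1–29, 2161: 29 days.
Residual: 96 days.
Total: 29680 days.
29680 is a multiple of 7, so 29 October 2161 falls on the same weekday: Thursday.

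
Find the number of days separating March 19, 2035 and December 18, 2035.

274

March 2035: 31 − 19 = 12 days remain.
Then April (30), May (31), June (30), July (31), August (31), September (30), October (31), November (30): 30 + 31 + 30 + 31 + 31 + 30 + 31 + 30 = 244 days.
December 1–18, 2035: 18 days.
Total: 12 + 244 + 18 = 274 days.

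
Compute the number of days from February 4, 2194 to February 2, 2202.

2919

Day-of-year of February 4, 2194: 35.
Day-of-year of February 2, 2202: 33.
2194 has 365 days, so 365 − 35 = 330 days remain in 2194.
Full years 2195–2201: 6 common + 1 leap = 6×365 + 1×366 = 2556 days.
Total: 330 + 2556 + 33 = 2919 days.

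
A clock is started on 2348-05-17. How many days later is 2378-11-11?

11135

Day-of-year of May 17, 2348: 138.
Day-of-year of November 11, 2378: 315.
2348 has 366 days, so 366 − 138 = 228 days remain in 2348.
Full years 2349–2377: 22 common + 7 leap = 22×365 + 7×366 = 10592 days.
Total: 228 + 10592 + 315 = 11135 days.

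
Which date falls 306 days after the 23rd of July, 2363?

the 24th of May, 2364

Count 306 days after July 23, 2363:
July 2363: 31 − 23 = 8 days remain.
Then 9 full months totalling 274 days.
May 1–24, 2364: 24 days.
Total: 8 + 274 + 24 = 306 days.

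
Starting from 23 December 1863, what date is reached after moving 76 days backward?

8 October 1863

Count 76 days before December 23, 1863:
October 1863: 31 − 8 = 23 days remain.
Then November (30): 30 days.
December 1–23, 1863: 23 days.
Total: 23 + 30 + 23 = 76 days.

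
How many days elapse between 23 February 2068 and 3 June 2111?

Day-of-year of February 23, 2068: 54.
Day-of-year of June 3, 2111: 154.
2068 has 366 days, so 366 − 54 = 312 days remain in 2068.
Full years 2069–2110: 33 common + 9 leap = 33×365 + 9×366 = 15339 days.
Total: 312 + 15339 + 154 = 15805 days.

15805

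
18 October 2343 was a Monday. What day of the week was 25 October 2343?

Monday

Within October 2343: 25 − 18 = 7 days.
7 is a multiple of 7, so 25 October 2343 falls on the same weekday: Monday.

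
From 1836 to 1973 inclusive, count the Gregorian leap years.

34

Years divisible by 4: 1836, 1840, …, 1972 — 35 in all.
Of these, 1900 is divisible by 100 but not 400, so not leap.
Leap years: 35 − 1 = 34.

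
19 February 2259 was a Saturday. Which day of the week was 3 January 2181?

Count forward from the earlier date (January 3, 2181) to the later (February 19, 2259):
From January 3, 2181 to January 3, 2259: 78 years, of which 18 contain a Feb 29 — 60×365 + 18×366 = 28488 days.
(2200 is not a leap year (divisible by 100 but not 400).)
January 2259: 31 − 3 = 28 days remain.
February 1–19, 2259: 19 days (2259 is not a leap year).
Residual: 47 days.
Total: 28535 days.
28535 mod 7 = 3, so 3 days before Saturday is Wednesday.

Wednesday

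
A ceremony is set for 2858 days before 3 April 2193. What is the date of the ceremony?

6 June 2185

Count 2858 days before April 3, 2193:
Day-of-year of June 6, 2185: 157.
Day-of-year of April 3, 2193: 93.
2185 has 365 days, so 365 − 157 = 208 days remain in 2185.
Full years 2186–2192: 5 common + 2 leap = 5×365 + 2×366 = 2557 days.
Total: 208 + 2557 + 93 = 2858 days.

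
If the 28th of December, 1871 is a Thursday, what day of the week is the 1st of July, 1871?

Count forward from the earlier date (July 1, 1871) to the later (December 28, 1871):
July 1871: 31 − 1 = 30 days remain.
Then August (31), September (30), October (31), November (30): 31 + 30 + 31 + 30 = 122 days.
December 1–28, 1871: 28 days.
Total: 30 + 122 + 28 = 180 days.
180 mod 7 = 5, so 5 days before Thursday is Saturday.

Saturday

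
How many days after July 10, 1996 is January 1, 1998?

July 1996: 31 − 10 = 21 days remain.
Then 17 full months totalling 518 days.
January 1, 1998: 1 day.
Total: 21 + 518 + 1 = 540 days.

540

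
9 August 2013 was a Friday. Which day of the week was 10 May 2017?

Day-of-year of August 9, 2013: 221.
Day-of-year of May 10, 2017: 130.
2013 has 365 days, so 365 − 221 = 144 days remain in 2013.
Full years: 2014: 365; 2015: 365; 2016: 366. Sum = 1096.
Total: 144 + 1096 + 130 = 1370 days.
1370 mod 7 = 5, so 5 days after Friday is Wednesday.

Wednesday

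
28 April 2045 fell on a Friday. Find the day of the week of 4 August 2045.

April 2045: 30 − 28 = 2 days remain.
Then May (31), June (30), July (31): 31 + 30 + 31 = 92 days.
August 1–4, 2045: 4 days.
Total: 2 + 92 + 4 = 98 days.
98 is a multiple of 7, so 4 August 2045 falls on the same weekday: Friday.

Friday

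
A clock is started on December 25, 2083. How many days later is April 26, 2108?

Day-of-year of December 25, 2083: 359.
Day-of-year of April 26, 2108: 117.
2083 has 365 days, so 365 − 359 = 6 days remain in 2083.
Full years 2084–2107: 19 common + 5 leap = 19×365 + 5×366 = 8765 days.
Total: 6 + 8765 + 117 = 8888 days.

8888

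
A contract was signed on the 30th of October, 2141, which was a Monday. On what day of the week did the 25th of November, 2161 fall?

Wednesday

Day-of-year of October 30, 2141: 303.
Day-of-year of November 25, 2161: 329.
2141 has 365 days, so 365 − 303 = 62 days remain in 2141.
Full years 2142–2160: 14 common + 5 leap = 14×365 + 5×366 = 6940 days.
Total: 62 + 6940 + 329 = 7331 days.
7331 mod 7 = 2, so 2 days after Monday is Wednesday.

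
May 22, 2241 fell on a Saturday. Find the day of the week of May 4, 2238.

Friday

Count forward from the earlier date (May 4, 2238) to the later (May 22, 2241):
May 4, 2238 → May 4, 2239: 365 days.
May 4, 2239 → May 4, 2240: 366 days (2240 is a leap year).
May 4, 2240 → May 4, 2241: 365 days.
Within May 2241: 22 − 4 = 18 days.
Total: 1114 days.
1114 mod 7 = 1, so 1 day before Saturday is Friday.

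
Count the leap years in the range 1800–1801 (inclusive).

0

Years divisible by 4 in [1800, 1801]: 1800.
Of these, 1800 is divisible by 100 but not 400, so not leap.
Leap years: 1 − 1 = 0.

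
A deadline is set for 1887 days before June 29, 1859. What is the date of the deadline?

April 29, 1854

Count 1887 days before June 29, 1859:
April 29, 1854 → April 29, 1855: 365 days.
April 29, 1855 → April 29, 1856: 366 days (1856 is a leap year).
April 29, 1856 → April 29, 1857: 365 days.
April 29, 1857 → April 29, 1858: 365 days.
April 29, 1858 → April 29, 1859: 365 days.
April 1859: 30 − 29 = 1 day remains.
Then May (31): 31 days.
June 1–29, 1859: 29 days.
Residual: 61 days.
Total: 1887 days.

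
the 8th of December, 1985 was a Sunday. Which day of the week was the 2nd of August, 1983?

Tuesday

Count forward from the earlier date (August 2, 1983) to the later (December 8, 1985):
Day-of-year of August 2, 1983: 214.
Day-of-year of December 8, 1985: 342.
1983 has 365 days, so 365 − 214 = 151 days remain in 1983.
Full years: 1984: 366. Sum = 366.
Total: 151 + 366 + 342 = 859 days.
859 mod 7 = 5, so 5 days before Sunday is Tuesday.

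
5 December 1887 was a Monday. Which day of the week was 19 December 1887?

Monday

Within December 1887: 19 − 5 = 14 days.
14 is a multiple of 7, so 19 December 1887 falls on the same weekday: Monday.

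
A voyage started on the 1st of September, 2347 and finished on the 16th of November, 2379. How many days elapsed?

Day-of-year of September 1, 2347: 244.
Day-of-year of November 16, 2379: 320.
2347 has 365 days, so 365 − 244 = 121 days remain in 2347.
Full years 2348–2378: 23 common + 8 leap = 23×365 + 8×366 = 11323 days.
Total: 121 + 11323 + 320 = 11764 days.

11764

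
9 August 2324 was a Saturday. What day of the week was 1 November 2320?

Count forward from the earlier date (November 1, 2320) to the later (August 9, 2324):
November 1, 2320 → November 1, 2321: 365 days.
November 1, 2321 → November 1, 2322: 365 days.
November 1, 2322 → November 1, 2323: 365 days.
November 2323: 30 − 1 = 29 days remain.
Then December (31), January (31), February 2324 (29), March (31), April (30), May (31), June (30), July (31): 31 + 31 + 29 + 31 + 30 + 31 + 30 + 31 = 244 days.
August 1–9, 2324: 9 days.
Residual: 282 days.
Total: 1377 days.
1377 mod 7 = 5, so 5 days before Saturday is Monday.

Monday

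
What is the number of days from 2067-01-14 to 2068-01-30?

381

Day-of-year of January 14, 2067: 14.
Day-of-year of January 30, 2068: 30.
2067 has 365 days, so 365 − 14 = 351 days remain in 2067.
Total: 351 + 30 = 381 days.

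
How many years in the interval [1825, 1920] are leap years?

Years divisible by 4: 1828, 1832, …, 1920 — 24 in all.
Of these, 1900 is divisible by 100 but not 400, so not leap.
Leap years: 24 − 1 = 23.

23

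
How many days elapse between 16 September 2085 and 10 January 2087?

481

September 16, 2085 → September 16, 2086: 365 days.
September 2086: 30 − 16 = 14 days remain.
Then October (31), November (30), December (31): 31 + 30 + 31 = 92 days.
January 1–10, 2087: 10 days.
Residual: 116 days.
Total: 481 days.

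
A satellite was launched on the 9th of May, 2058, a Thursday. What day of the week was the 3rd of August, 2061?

Day-of-year of May 9, 2058: 129.
Day-of-year of August 3, 2061: 215.
2058 has 365 days, so 365 − 129 = 236 days remain in 2058.
Full years: 2059: 365; 2060: 366. Sum = 731.
Total: 236 + 731 + 215 = 1182 days.
1182 mod 7 = 6, so 6 days after Thursday is Wednesday.

Wednesday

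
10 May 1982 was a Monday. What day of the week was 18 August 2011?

Thursday

Day-of-year of May 10, 1982: 130.
Day-of-year of August 18, 2011: 230.
1982 has 365 days, so 365 − 130 = 235 days remain in 1982.
Full years 1983–2010: 21 common + 7 leap = 21×365 + 7×366 = 10227 days.
Total: 235 + 10227 + 230 = 10692 days.
10692 mod 7 = 3, so 3 days after Monday is Thursday.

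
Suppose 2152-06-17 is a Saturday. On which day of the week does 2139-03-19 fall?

Count forward from the earlier date (March 19, 2139) to the later (June 17, 2152):
Day-of-year of March 19, 2139: 78.
Day-of-year of June 17, 2152: 169.
2139 has 365 days, so 365 − 78 = 287 days remain in 2139.
Full years 2140–2151: 9 common + 3 leap = 9×365 + 3×366 = 4383 days.
Total: 287 + 4383 + 169 = 4839 days.
4839 mod 7 = 2, so 2 days before Saturday is Thursday.

Thursday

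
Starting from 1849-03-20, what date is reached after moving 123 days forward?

1849-07-21

Count 123 days after March 20, 1849:
March 1849: 31 − 20 = 11 days remain.
Then April (30), May (31), June (30): 30 + 31 + 30 = 91 days.
July 1–21, 1849: 21 days.
Total: 11 + 91 + 21 = 123 days.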